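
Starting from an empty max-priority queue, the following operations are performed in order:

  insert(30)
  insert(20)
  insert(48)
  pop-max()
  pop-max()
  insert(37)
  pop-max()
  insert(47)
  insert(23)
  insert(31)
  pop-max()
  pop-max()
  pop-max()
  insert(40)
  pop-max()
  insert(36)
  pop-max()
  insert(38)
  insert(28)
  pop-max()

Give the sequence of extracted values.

[48, 30, 37, 47, 31, 23, 40, 36, 38]

insert 30 → {30}
insert 20 → {30, 20}
insert 48 → {48, 30, 20}
pop-max → 48; now {30, 20}
pop-max → 30; now {20}
insert 37 → {37, 20}
pop-max → 37; now {20}
insert 47 → {47, 20}
insert 23 → {47, 23, 20}
insert 31 → {47, 31, 23, 20}
pop-max → 47; now {31, 23, 20}
pop-max → 31; now {23, 20}
pop-max → 23; now {20}
insert 40 → {40, 20}
pop-max → 40; now {20}
insert 36 → {36, 20}
pop-max → 36; now {20}
insert 38 → {38, 20}
insert 28 → {38, 28, 20}
pop-max → 38; now {28, 20}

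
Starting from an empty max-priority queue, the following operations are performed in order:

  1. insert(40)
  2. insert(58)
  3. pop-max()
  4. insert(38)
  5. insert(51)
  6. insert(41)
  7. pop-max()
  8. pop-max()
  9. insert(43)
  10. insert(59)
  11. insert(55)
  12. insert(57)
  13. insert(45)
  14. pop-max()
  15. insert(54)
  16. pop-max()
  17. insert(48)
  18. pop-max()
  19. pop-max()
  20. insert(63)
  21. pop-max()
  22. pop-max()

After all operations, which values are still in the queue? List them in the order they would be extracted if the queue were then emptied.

insert 40 → {40}
insert 58 → {58, 40}
pop-max → 58; now {40}
insert 38 → {40, 38}
insert 51 → {51, 40, 38}
insert 41 → {51, 41, 40, 38}
pop-max → 51; now {41, 40, 38}
pop-max → 41; now {40, 38}
insert 43 → {43, 40, 38}
insert 59 → {59, 43, 40, 38}
insert 55 → {59, 55, 43, 40, 38}
insert 57 → {59, 57, 55, 43, 40, 38}
insert 45 → {59, 57, 55, 45, 43, 40, 38}
pop-max → 59; now {57, 55, 45, 43, 40, 38}
insert 54 → {57, 55, 54, 45, 43, 40, 38}
pop-max → 57; now {55, 54, 45, 43, 40, 38}
insert 48 → {55, 54, 48, 45, 43, 40, 38}
pop-max → 55; now {54, 48, 45, 43, 40, 38}
pop-max → 54; now {48, 45, 43, 40, 38}
insert 63 → {63, 48, 45, 43, 40, 38}
pop-max → 63; now {48, 45, 43, 40, 38}
pop-max → 48; now {45, 43, 40, 38}

45, 43, 40, 38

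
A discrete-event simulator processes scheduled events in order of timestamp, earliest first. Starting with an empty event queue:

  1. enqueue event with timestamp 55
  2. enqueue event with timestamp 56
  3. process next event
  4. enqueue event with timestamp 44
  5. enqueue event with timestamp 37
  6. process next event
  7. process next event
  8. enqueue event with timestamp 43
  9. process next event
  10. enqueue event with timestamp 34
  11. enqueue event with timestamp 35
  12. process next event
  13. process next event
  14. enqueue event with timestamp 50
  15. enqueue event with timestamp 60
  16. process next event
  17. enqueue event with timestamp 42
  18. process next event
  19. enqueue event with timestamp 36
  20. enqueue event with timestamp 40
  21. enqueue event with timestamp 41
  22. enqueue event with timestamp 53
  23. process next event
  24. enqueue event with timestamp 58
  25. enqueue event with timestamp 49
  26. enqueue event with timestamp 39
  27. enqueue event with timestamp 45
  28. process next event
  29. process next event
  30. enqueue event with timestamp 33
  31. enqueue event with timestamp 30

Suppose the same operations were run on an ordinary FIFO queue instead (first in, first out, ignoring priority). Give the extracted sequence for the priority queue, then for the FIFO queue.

priority queue: 55, 37, 44, 43, 34, 35, 50, 42, 36, 39, 40; FIFO queue: 55, 56, 44, 37, 43, 34, 35, 50, 60, 42, 36

insert 55 → {55}
insert 56 → {55, 56}
process next event → 55; now {56}
insert 44 → {44, 56}
insert 37 → {37, 44, 56}
process next event → 37; now {44, 56}
process next event → 44; now {56}
insert 43 → {43, 56}
process next event → 43; now {56}
insert 34 → {34, 56}
insert 35 → {34, 35, 56}
process next event → 34; now {35, 56}
process next event → 35; now {56}
insert 50 → {50, 56}
insert 60 → {50, 56, 60}
process next event → 50; now {56, 60}
insert 42 → {42, 56, 60}
process next event → 42; now {56, 60}
insert 36 → {36, 56, 60}
insert 40 → {36, 40, 56, 60}
insert 41 → {36, 40, 41, 56, 60}
insert 53 → {36, 40, 41, 53, 56, 60}
process next event → 36; now {40, 41, 53, 56, 60}
insert 58 → {40, 41, 53, 56, 58, 60}
insert 49 → {40, 41, 49, 53, 56, 58, 60}
insert 39 → {39, 40, 41, 49, 53, 56, 58, 60}
insert 45 → {39, 40, 41, 45, 49, 53, 56, 58, 60}
process next event → 39; now {40, 41, 45, 49, 53, 56, 58, 60}
process next event → 40; now {41, 45, 49, 53, 56, 58, 60}
insert 33 → {33, 41, 45, 49, 53, 56, 58, 60}
insert 30 → {30, 33, 41, 45, 49, 53, 56, 58, 60}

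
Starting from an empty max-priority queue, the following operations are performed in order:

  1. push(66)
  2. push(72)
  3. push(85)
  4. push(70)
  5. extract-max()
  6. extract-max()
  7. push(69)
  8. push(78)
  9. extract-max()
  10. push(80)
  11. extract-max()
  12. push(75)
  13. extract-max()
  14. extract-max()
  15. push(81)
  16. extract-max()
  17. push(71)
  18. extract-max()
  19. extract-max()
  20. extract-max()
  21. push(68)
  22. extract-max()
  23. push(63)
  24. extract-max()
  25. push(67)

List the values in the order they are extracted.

85, 72, 78, 80, 75, 70, 81, 71, 69, 66, 68, 63

insert 66 → {66}
insert 72 → {72, 66}
insert 85 → {85, 72, 66}
insert 70 → {85, 72, 70, 66}
extract-max → 85; now {72, 70, 66}
extract-max → 72; now {70, 66}
insert 69 → {70, 69, 66}
insert 78 → {78, 70, 69, 66}
extract-max → 78; now {70, 69, 66}
insert 80 → {80, 70, 69, 66}
extract-max → 80; now {70, 69, 66}
insert 75 → {75, 70, 69, 66}
extract-max → 75; now {70, 69, 66}
extract-max → 70; now {69, 66}
insert 81 → {81, 69, 66}
extract-max → 81; now {69, 66}
insert 71 → {71, 69, 66}
extract-max → 71; now {69, 66}
extract-max → 69; now {66}
extract-max → 66; now {}
insert 68 → {68}
extract-max → 68; now {}
insert 63 → {63}
extract-max → 63; now {}
insert 67 → {67}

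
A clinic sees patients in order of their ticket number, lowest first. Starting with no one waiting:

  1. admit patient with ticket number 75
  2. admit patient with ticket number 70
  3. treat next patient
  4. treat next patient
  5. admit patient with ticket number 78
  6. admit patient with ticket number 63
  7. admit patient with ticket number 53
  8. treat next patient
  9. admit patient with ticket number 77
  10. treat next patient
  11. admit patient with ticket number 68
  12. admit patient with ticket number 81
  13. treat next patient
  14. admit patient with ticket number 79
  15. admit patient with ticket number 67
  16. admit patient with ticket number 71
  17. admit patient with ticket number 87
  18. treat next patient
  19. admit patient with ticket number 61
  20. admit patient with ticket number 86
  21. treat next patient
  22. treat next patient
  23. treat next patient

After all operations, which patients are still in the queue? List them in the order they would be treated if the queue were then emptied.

[78, 79, 81, 86, 87]

insert 75 → {75}
insert 70 → {70, 75}
treat next patient → 70; now {75}
treat next patient → 75; now {}
insert 78 → {78}
insert 63 → {63, 78}
insert 53 → {53, 63, 78}
treat next patient → 53; now {63, 78}
insert 77 → {63, 77, 78}
treat next patient → 63; now {77, 78}
insert 68 → {68, 77, 78}
insert 81 → {68, 77, 78, 81}
treat next patient → 68; now {77, 78, 81}
insert 79 → {77, 78, 79, 81}
insert 67 → {67, 77, 78, 79, 81}
insert 71 → {67, 71, 77, 78, 79, 81}
insert 87 → {67, 71, 77, 78, 79, 81, 87}
treat next patient → 67; now {71, 77, 78, 79, 81, 87}
insert 61 → {61, 71, 77, 78, 79, 81, 87}
insert 86 → {61, 71, 77, 78, 79, 81, 86, 87}
treat next patient → 61; now {71, 77, 78, 79, 81, 86, 87}
treat next patient → 71; now {77, 78, 79, 81, 86, 87}
treat next patient → 77; now {78, 79, 81, 86, 87}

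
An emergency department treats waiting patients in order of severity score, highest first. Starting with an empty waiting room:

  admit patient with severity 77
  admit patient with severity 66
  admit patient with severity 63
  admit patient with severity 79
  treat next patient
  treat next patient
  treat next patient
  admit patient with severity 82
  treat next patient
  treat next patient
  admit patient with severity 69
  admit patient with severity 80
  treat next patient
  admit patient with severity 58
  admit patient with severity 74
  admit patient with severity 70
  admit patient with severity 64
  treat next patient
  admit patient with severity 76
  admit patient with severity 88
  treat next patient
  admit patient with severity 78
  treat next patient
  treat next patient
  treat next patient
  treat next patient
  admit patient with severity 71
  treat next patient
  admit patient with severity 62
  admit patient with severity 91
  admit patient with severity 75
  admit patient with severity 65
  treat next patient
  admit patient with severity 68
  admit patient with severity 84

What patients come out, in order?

79, 77, 66, 82, 63, 80, 74, 88, 78, 76, 70, 69, 71, 91

insert 77 → {77}
insert 66 → {77, 66}
insert 63 → {77, 66, 63}
insert 79 → {79, 77, 66, 63}
treat next patient → 79; now {77, 66, 63}
treat next patient → 77; now {66, 63}
treat next patient → 66; now {63}
insert 82 → {82, 63}
treat next patient → 82; now {63}
treat next patient → 63; now {}
insert 69 → {69}
insert 80 → {80, 69}
treat next patient → 80; now {69}
insert 58 → {69, 58}
insert 74 → {74, 69, 58}
insert 70 → {74, 70, 69, 58}
insert 64 → {74, 70, 69, 64, 58}
treat next patient → 74; now {70, 69, 64, 58}
insert 76 → {76, 70, 69, 64, 58}
insert 88 → {88, 76, 70, 69, 64, 58}
treat next patient → 88; now {76, 70, 69, 64, 58}
insert 78 → {78, 76, 70, 69, 64, 58}
treat next patient → 78; now {76, 70, 69, 64, 58}
treat next patient → 76; now {70, 69, 64, 58}
treat next patient → 70; now {69, 64, 58}
treat next patient → 69; now {64, 58}
insert 71 → {71, 64, 58}
treat next patient → 71; now {64, 58}
insert 62 → {64, 62, 58}
insert 91 → {91, 64, 62, 58}
insert 75 → {91, 75, 64, 62, 58}
insert 65 → {91, 75, 65, 64, 62, 58}
treat next patient → 91; now {75, 65, 64, 62, 58}
insert 68 → {75, 68, 65, 64, 62, 58}
insert 84 → {84, 75, 68, 65, 64, 62, 58}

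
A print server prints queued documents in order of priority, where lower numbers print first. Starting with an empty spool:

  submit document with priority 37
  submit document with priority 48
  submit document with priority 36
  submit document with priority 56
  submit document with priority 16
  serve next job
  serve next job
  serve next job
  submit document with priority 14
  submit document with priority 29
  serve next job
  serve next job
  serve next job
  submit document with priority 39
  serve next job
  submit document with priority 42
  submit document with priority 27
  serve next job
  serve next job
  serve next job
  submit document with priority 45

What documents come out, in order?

insert 37 → {37}
insert 48 → {37, 48}
insert 36 → {36, 37, 48}
insert 56 → {36, 37, 48, 56}
insert 16 → {16, 36, 37, 48, 56}
serve next job → 16; now {36, 37, 48, 56}
serve next job → 36; now {37, 48, 56}
serve next job → 37; now {48, 56}
insert 14 → {14, 48, 56}
insert 29 → {14, 29, 48, 56}
serve next job → 14; now {29, 48, 56}
serve next job → 29; now {48, 56}
serve next job → 48; now {56}
insert 39 → {39, 56}
serve next job → 39; now {56}
insert 42 → {42, 56}
insert 27 → {27, 42, 56}
serve next job → 27; now {42, 56}
serve next job → 42; now {56}
serve next job → 56; now {}
insert 45 → {45}

16 → 36 → 37 → 14 → 29 → 48 → 39 → 27 → 42 → 56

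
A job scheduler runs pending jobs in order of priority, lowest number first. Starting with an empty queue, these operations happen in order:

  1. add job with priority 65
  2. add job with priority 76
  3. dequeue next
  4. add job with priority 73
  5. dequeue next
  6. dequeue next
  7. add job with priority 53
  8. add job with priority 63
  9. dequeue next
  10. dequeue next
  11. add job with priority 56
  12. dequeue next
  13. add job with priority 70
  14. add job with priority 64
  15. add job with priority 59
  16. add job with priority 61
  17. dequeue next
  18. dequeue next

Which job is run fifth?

insert 65 → {65}
insert 76 → {65, 76}
dequeue next → 65; now {76}
insert 73 → {73, 76}
dequeue next → 73; now {76}
dequeue next → 76; now {}
insert 53 → {53}
insert 63 → {53, 63}
dequeue next → 53; now {63}
dequeue next → 63; now {}
insert 56 → {56}
dequeue next → 56; now {}
insert 70 → {70}
insert 64 → {64, 70}
insert 59 → {59, 64, 70}
insert 61 → {59, 61, 64, 70}
dequeue next → 59; now {61, 64, 70}
dequeue next → 61; now {64, 70}

63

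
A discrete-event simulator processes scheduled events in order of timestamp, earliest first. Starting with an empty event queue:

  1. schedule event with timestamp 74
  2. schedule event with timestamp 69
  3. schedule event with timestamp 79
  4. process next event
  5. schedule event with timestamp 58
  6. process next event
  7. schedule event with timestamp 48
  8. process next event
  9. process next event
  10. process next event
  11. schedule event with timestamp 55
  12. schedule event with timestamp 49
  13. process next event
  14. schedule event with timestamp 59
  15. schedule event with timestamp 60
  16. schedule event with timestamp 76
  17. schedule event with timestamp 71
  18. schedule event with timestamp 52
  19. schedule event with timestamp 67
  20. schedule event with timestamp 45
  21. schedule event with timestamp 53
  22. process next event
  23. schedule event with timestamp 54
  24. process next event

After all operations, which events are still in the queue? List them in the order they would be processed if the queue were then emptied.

insert 74 → {74}
insert 69 → {69, 74}
insert 79 → {69, 74, 79}
process next event → 69; now {74, 79}
insert 58 → {58, 74, 79}
process next event → 58; now {74, 79}
insert 48 → {48, 74, 79}
process next event → 48; now {74, 79}
process next event → 74; now {79}
process next event → 79; now {}
insert 55 → {55}
insert 49 → {49, 55}
process next event → 49; now {55}
insert 59 → {55, 59}
insert 60 → {55, 59, 60}
insert 76 → {55, 59, 60, 76}
insert 71 → {55, 59, 60, 71, 76}
insert 52 → {52, 55, 59, 60, 71, 76}
insert 67 → {52, 55, 59, 60, 67, 71, 76}
insert 45 → {45, 52, 55, 59, 60, 67, 71, 76}
insert 53 → {45, 52, 53, 55, 59, 60, 67, 71, 76}
process next event → 45; now {52, 53, 55, 59, 60, 67, 71, 76}
insert 54 → {52, 53, 54, 55, 59, 60, 67, 71, 76}
process next event → 52; now {53, 54, 55, 59, 60, 67, 71, 76}

53 → 54 → 55 → 59 → 60 → 67 → 71 → 76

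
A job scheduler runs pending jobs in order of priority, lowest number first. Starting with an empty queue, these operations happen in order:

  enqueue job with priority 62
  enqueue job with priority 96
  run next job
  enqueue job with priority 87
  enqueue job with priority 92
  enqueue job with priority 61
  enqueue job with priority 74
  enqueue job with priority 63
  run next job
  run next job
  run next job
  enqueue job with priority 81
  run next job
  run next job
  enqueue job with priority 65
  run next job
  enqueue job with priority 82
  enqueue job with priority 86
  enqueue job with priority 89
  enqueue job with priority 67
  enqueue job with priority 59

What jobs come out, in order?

62 → 61 → 63 → 74 → 81 → 87 → 65

insert 62 → {62}
insert 96 → {62, 96}
run next job → 62; now {96}
insert 87 → {87, 96}
insert 92 → {87, 92, 96}
insert 61 → {61, 87, 92, 96}
insert 74 → {61, 74, 87, 92, 96}
insert 63 → {61, 63, 74, 87, 92, 96}
run next job → 61; now {63, 74, 87, 92, 96}
run next job → 63; now {74, 87, 92, 96}
run next job → 74; now {87, 92, 96}
insert 81 → {81, 87, 92, 96}
run next job → 81; now {87, 92, 96}
run next job → 87; now {92, 96}
insert 65 → {65, 92, 96}
run next job → 65; now {92, 96}
insert 82 → {82, 92, 96}
insert 86 → {82, 86, 92, 96}
insert 89 → {82, 86, 89, 92, 96}
insert 67 → {67, 82, 86, 89, 92, 96}
insert 59 → {59, 67, 82, 86, 89, 92, 96}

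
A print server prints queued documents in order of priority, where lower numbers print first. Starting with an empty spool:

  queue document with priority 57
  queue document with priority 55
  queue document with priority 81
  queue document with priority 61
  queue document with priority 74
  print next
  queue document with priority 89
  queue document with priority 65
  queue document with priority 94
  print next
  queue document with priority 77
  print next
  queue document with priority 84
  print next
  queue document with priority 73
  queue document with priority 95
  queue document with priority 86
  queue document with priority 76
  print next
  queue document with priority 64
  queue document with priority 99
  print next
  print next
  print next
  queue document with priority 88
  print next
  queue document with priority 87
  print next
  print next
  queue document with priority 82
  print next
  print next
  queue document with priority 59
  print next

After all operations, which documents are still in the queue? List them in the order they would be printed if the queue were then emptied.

insert 57 → {57}
insert 55 → {55, 57}
insert 81 → {55, 57, 81}
insert 61 → {55, 57, 61, 81}
insert 74 → {55, 57, 61, 74, 81}
print next → 55; now {57, 61, 74, 81}
insert 89 → {57, 61, 74, 81, 89}
insert 65 → {57, 61, 65, 74, 81, 89}
insert 94 → {57, 61, 65, 74, 81, 89, 94}
print next → 57; now {61, 65, 74, 81, 89, 94}
insert 77 → {61, 65, 74, 77, 81, 89, 94}
print next → 61; now {65, 74, 77, 81, 89, 94}
insert 84 → {65, 74, 77, 81, 84, 89, 94}
print next → 65; now {74, 77, 81, 84, 89, 94}
insert 73 → {73, 74, 77, 81, 84, 89, 94}
insert 95 → {73, 74, 77, 81, 84, 89, 94, 95}
insert 86 → {73, 74, 77, 81, 84, 86, 89, 94, 95}
insert 76 → {73, 74, 76, 77, 81, 84, 86, 89, 94, 95}
print next → 73; now {74, 76, 77, 81, 84, 86, 89, 94, 95}
insert 64 → {64, 74, 76, 77, 81, 84, 86, 89, 94, 95}
insert 99 → {64, 74, 76, 77, 81, 84, 86, 89, 94, 95, 99}
print next → 64; now {74, 76, 77, 81, 84, 86, 89, 94, 95, 99}
print next → 74; now {76, 77, 81, 84, 86, 89, 94, 95, 99}
print next → 76; now {77, 81, 84, 86, 89, 94, 95, 99}
insert 88 → {77, 81, 84, 86, 88, 89, 94, 95, 99}
print next → 77; now {81, 84, 86, 88, 89, 94, 95, 99}
insert 87 → {81, 84, 86, 87, 88, 89, 94, 95, 99}
print next → 81; now {84, 86, 87, 88, 89, 94, 95, 99}
print next → 84; now {86, 87, 88, 89, 94, 95, 99}
insert 82 → {82, 86, 87, 88, 89, 94, 95, 99}
print next → 82; now {86, 87, 88, 89, 94, 95, 99}
print next → 86; now {87, 88, 89, 94, 95, 99}
insert 59 → {59, 87, 88, 89, 94, 95, 99}
print next → 59; now {87, 88, 89, 94, 95, 99}

87 → 88 → 89 → 94 → 95 → 99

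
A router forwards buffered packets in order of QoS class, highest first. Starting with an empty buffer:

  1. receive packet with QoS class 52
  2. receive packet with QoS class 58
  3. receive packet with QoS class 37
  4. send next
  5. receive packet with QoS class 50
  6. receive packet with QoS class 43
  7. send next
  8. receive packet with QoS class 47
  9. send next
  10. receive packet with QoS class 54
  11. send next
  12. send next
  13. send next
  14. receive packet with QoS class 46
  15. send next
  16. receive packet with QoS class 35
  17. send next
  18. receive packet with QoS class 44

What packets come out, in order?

[58, 52, 50, 54, 47, 43, 46, 37]

insert 52 → {52}
insert 58 → {58, 52}
insert 37 → {58, 52, 37}
send next → 58; now {52, 37}
insert 50 → {52, 50, 37}
insert 43 → {52, 50, 43, 37}
send next → 52; now {50, 43, 37}
insert 47 → {50, 47, 43, 37}
send next → 50; now {47, 43, 37}
insert 54 → {54, 47, 43, 37}
send next → 54; now {47, 43, 37}
send next → 47; now {43, 37}
send next → 43; now {37}
insert 46 → {46, 37}
send next → 46; now {37}
insert 35 → {37, 35}
send next → 37; now {35}
insert 44 → {44, 35}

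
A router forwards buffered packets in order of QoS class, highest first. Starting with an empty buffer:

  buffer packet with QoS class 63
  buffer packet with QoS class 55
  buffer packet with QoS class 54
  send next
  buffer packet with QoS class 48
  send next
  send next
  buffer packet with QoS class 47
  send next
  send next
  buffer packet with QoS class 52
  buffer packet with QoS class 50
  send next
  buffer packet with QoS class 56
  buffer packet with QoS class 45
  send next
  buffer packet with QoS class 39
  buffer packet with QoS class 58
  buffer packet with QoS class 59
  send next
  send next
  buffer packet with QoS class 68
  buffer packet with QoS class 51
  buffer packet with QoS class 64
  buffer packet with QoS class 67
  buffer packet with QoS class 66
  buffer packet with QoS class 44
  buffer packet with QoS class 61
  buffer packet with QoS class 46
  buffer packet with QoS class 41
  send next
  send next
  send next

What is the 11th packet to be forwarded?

67

insert 63 → {63}
insert 55 → {63, 55}
insert 54 → {63, 55, 54}
send next → 63; now {55, 54}
insert 48 → {55, 54, 48}
send next → 55; now {54, 48}
send next → 54; now {48}
insert 47 → {48, 47}
send next → 48; now {47}
send next → 47; now {}
insert 52 → {52}
insert 50 → {52, 50}
send next → 52; now {50}
insert 56 → {56, 50}
insert 45 → {56, 50, 45}
send next → 56; now {50, 45}
insert 39 → {50, 45, 39}
insert 58 → {58, 50, 45, 39}
insert 59 → {59, 58, 50, 45, 39}
send next → 59; now {58, 50, 45, 39}
send next → 58; now {50, 45, 39}
insert 68 → {68, 50, 45, 39}
insert 51 → {68, 51, 50, 45, 39}
insert 64 → {68, 64, 51, 50, 45, 39}
insert 67 → {68, 67, 64, 51, 50, 45, 39}
insert 66 → {68, 67, 66, 64, 51, 50, 45, 39}
insert 44 → {68, 67, 66, 64, 51, 50, 45, 44, 39}
insert 61 → {68, 67, 66, 64, 61, 51, 50, 45, 44, 39}
insert 46 → {68, 67, 66, 64, 61, 51, 50, 46, 45, 44, 39}
insert 41 → {68, 67, 66, 64, 61, 51, 50, 46, 45, 44, 41, 39}
send next → 68; now {67, 66, 64, 61, 51, 50, 46, 45, 44, 41, 39}
send next → 67; now {66, 64, 61, 51, 50, 46, 45, 44, 41, 39}
send next → 66; now {64, 61, 51, 50, 46, 45, 44, 41, 39}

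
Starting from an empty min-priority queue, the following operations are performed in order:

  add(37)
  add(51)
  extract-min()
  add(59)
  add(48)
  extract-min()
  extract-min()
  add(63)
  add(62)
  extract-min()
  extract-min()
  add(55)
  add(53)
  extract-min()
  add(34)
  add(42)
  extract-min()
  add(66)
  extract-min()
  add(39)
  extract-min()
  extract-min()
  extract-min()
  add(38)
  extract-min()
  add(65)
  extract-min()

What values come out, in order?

insert 37 → {37}
insert 51 → {37, 51}
extract-min → 37; now {51}
insert 59 → {51, 59}
insert 48 → {48, 51, 59}
extract-min → 48; now {51, 59}
extract-min → 51; now {59}
insert 63 → {59, 63}
insert 62 → {59, 62, 63}
extract-min → 59; now {62, 63}
extract-min → 62; now {63}
insert 55 → {55, 63}
insert 53 → {53, 55, 63}
extract-min → 53; now {55, 63}
insert 34 → {34, 55, 63}
insert 42 → {34, 42, 55, 63}
extract-min → 34; now {42, 55, 63}
insert 66 → {42, 55, 63, 66}
extract-min → 42; now {55, 63, 66}
insert 39 → {39, 55, 63, 66}
extract-min → 39; now {55, 63, 66}
extract-min → 55; now {63, 66}
extract-min → 63; now {66}
insert 38 → {38, 66}
extract-min → 38; now {66}
insert 65 → {65, 66}
extract-min → 65; now {66}

[37, 48, 51, 59, 62, 53, 34, 42, 39, 55, 63, 38, 65]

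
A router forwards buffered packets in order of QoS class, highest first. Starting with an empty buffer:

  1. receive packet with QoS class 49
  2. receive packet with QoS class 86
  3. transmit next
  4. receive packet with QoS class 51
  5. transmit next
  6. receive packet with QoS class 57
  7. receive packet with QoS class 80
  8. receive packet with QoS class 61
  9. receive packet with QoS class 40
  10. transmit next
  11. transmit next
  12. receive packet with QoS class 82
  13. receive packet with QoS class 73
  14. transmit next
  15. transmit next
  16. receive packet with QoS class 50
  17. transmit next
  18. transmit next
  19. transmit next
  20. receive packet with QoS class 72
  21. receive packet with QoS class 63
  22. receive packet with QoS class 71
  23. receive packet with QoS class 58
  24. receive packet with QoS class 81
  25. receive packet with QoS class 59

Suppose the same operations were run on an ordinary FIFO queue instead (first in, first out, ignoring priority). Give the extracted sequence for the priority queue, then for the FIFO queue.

insert 49 → {49}
insert 86 → {86, 49}
transmit next → 86; now {49}
insert 51 → {51, 49}
transmit next → 51; now {49}
insert 57 → {57, 49}
insert 80 → {80, 57, 49}
insert 61 → {80, 61, 57, 49}
insert 40 → {80, 61, 57, 49, 40}
transmit next → 80; now {61, 57, 49, 40}
transmit next → 61; now {57, 49, 40}
insert 82 → {82, 57, 49, 40}
insert 73 → {82, 73, 57, 49, 40}
transmit next → 82; now {73, 57, 49, 40}
transmit next → 73; now {57, 49, 40}
insert 50 → {57, 50, 49, 40}
transmit next → 57; now {50, 49, 40}
transmit next → 50; now {49, 40}
transmit next → 49; now {40}
insert 72 → {72, 40}
insert 63 → {72, 63, 40}
insert 71 → {72, 71, 63, 40}
insert 58 → {72, 71, 63, 58, 40}
insert 81 → {81, 72, 71, 63, 58, 40}
insert 59 → {81, 72, 71, 63, 59, 58, 40}

priority queue: 86, 51, 80, 61, 82, 73, 57, 50, 49; FIFO queue: 49, 86, 51, 57, 80, 61, 40, 82, 73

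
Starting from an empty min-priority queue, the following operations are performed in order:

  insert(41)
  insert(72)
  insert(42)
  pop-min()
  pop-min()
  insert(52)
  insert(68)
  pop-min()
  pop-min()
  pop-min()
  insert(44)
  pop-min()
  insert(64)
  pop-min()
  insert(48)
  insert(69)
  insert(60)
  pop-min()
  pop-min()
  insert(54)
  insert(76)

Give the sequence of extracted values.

insert 41 → {41}
insert 72 → {41, 72}
insert 42 → {41, 42, 72}
pop-min → 41; now {42, 72}
pop-min → 42; now {72}
insert 52 → {52, 72}
insert 68 → {52, 68, 72}
pop-min → 52; now {68, 72}
pop-min → 68; now {72}
pop-min → 72; now {}
insert 44 → {44}
pop-min → 44; now {}
insert 64 → {64}
pop-min → 64; now {}
insert 48 → {48}
insert 69 → {48, 69}
insert 60 → {48, 60, 69}
pop-min → 48; now {60, 69}
pop-min → 60; now {69}
insert 54 → {54, 69}
insert 76 → {54, 69, 76}

41 → 42 → 52 → 68 → 72 → 44 → 64 → 48 → 60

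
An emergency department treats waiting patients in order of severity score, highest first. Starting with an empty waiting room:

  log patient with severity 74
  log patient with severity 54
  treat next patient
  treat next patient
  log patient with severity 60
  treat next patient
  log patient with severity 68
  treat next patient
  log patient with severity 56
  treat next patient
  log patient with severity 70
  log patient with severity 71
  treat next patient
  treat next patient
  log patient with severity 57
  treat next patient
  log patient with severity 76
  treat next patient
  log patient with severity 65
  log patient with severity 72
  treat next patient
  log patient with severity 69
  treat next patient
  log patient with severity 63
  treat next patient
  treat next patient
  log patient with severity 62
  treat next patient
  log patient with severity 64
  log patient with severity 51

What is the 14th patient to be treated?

insert 74 → {74}
insert 54 → {74, 54}
treat next patient → 74; now {54}
treat next patient → 54; now {}
insert 60 → {60}
treat next patient → 60; now {}
insert 68 → {68}
treat next patient → 68; now {}
insert 56 → {56}
treat next patient → 56; now {}
insert 70 → {70}
insert 71 → {71, 70}
treat next patient → 71; now {70}
treat next patient → 70; now {}
insert 57 → {57}
treat next patient → 57; now {}
insert 76 → {76}
treat next patient → 76; now {}
insert 65 → {65}
insert 72 → {72, 65}
treat next patient → 72; now {65}
insert 69 → {69, 65}
treat next patient → 69; now {65}
insert 63 → {65, 63}
treat next patient → 65; now {63}
treat next patient → 63; now {}
insert 62 → {62}
treat next patient → 62; now {}
insert 64 → {64}
insert 51 → {64, 51}

62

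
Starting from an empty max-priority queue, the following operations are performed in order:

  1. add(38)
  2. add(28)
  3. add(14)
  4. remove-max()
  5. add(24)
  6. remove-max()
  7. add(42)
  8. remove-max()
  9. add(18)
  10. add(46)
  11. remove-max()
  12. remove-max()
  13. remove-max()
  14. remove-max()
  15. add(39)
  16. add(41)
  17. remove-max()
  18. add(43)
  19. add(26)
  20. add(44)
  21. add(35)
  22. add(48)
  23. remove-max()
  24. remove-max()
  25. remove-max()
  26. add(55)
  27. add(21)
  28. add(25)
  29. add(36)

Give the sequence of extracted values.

38 → 28 → 42 → 46 → 24 → 18 → 14 → 41 → 48 → 44 → 43

insert 38 → {38}
insert 28 → {38, 28}
insert 14 → {38, 28, 14}
remove-max → 38; now {28, 14}
insert 24 → {28, 24, 14}
remove-max → 28; now {24, 14}
insert 42 → {42, 24, 14}
remove-max → 42; now {24, 14}
insert 18 → {24, 18, 14}
insert 46 → {46, 24, 18, 14}
remove-max → 46; now {24, 18, 14}
remove-max → 24; now {18, 14}
remove-max → 18; now {14}
remove-max → 14; now {}
insert 39 → {39}
insert 41 → {41, 39}
remove-max → 41; now {39}
insert 43 → {43, 39}
insert 26 → {43, 39, 26}
insert 44 → {44, 43, 39, 26}
insert 35 → {44, 43, 39, 35, 26}
insert 48 → {48, 44, 43, 39, 35, 26}
remove-max → 48; now {44, 43, 39, 35, 26}
remove-max → 44; now {43, 39, 35, 26}
remove-max → 43; now {39, 35, 26}
insert 55 → {55, 39, 35, 26}
insert 21 → {55, 39, 35, 26, 21}
insert 25 → {55, 39, 35, 26, 25, 21}
insert 36 → {55, 39, 36, 35, 26, 25, 21}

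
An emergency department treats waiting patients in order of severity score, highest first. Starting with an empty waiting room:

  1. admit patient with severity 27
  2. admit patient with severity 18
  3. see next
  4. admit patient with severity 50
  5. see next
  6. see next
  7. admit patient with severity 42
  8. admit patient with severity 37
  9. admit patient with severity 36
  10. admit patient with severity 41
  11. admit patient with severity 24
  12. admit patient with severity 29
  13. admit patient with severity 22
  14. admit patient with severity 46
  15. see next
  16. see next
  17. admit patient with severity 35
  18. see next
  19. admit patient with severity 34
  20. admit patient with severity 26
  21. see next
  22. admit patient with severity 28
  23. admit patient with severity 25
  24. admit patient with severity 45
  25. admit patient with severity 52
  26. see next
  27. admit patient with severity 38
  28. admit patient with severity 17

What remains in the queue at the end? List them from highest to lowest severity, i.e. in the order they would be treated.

[45, 38, 36, 35, 34, 29, 28, 26, 25, 24, 22, 17]

insert 27 → {27}
insert 18 → {27, 18}
see next → 27; now {18}
insert 50 → {50, 18}
see next → 50; now {18}
see next → 18; now {}
insert 42 → {42}
insert 37 → {42, 37}
insert 36 → {42, 37, 36}
insert 41 → {42, 41, 37, 36}
insert 24 → {42, 41, 37, 36, 24}
insert 29 → {42, 41, 37, 36, 29, 24}
insert 22 → {42, 41, 37, 36, 29, 24, 22}
insert 46 → {46, 42, 41, 37, 36, 29, 24, 22}
see next → 46; now {42, 41, 37, 36, 29, 24, 22}
see next → 42; now {41, 37, 36, 29, 24, 22}
insert 35 → {41, 37, 36, 35, 29, 24, 22}
see next → 41; now {37, 36, 35, 29, 24, 22}
insert 34 → {37, 36, 35, 34, 29, 24, 22}
insert 26 → {37, 36, 35, 34, 29, 26, 24, 22}
see next → 37; now {36, 35, 34, 29, 26, 24, 22}
insert 28 → {36, 35, 34, 29, 28, 26, 24, 22}
insert 25 → {36, 35, 34, 29, 28, 26, 25, 24, 22}
insert 45 → {45, 36, 35, 34, 29, 28, 26, 25, 24, 22}
insert 52 → {52, 45, 36, 35, 34, 29, 28, 26, 25, 24, 22}
see next → 52; now {45, 36, 35, 34, 29, 28, 26, 25, 24, 22}
insert 38 → {45, 38, 36, 35, 34, 29, 28, 26, 25, 24, 22}
insert 17 → {45, 38, 36, 35, 34, 29, 28, 26, 25, 24, 22, 17}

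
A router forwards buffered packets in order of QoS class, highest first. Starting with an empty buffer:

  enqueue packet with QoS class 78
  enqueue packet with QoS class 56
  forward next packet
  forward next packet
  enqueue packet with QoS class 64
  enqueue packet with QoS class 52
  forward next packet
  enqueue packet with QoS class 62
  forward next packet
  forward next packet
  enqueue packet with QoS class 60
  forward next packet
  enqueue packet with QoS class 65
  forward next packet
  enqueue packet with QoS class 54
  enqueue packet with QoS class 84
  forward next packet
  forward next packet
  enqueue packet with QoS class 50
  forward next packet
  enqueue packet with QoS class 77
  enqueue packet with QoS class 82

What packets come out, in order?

78 → 56 → 64 → 62 → 52 → 60 → 65 → 84 → 54 → 50

insert 78 → {78}
insert 56 → {78, 56}
forward next packet → 78; now {56}
forward next packet → 56; now {}
insert 64 → {64}
insert 52 → {64, 52}
forward next packet → 64; now {52}
insert 62 → {62, 52}
forward next packet → 62; now {52}
forward next packet → 52; now {}
insert 60 → {60}
forward next packet → 60; now {}
insert 65 → {65}
forward next packet → 65; now {}
insert 54 → {54}
insert 84 → {84, 54}
forward next packet → 84; now {54}
forward next packet → 54; now {}
insert 50 → {50}
forward next packet → 50; now {}
insert 77 → {77}
insert 82 → {82, 77}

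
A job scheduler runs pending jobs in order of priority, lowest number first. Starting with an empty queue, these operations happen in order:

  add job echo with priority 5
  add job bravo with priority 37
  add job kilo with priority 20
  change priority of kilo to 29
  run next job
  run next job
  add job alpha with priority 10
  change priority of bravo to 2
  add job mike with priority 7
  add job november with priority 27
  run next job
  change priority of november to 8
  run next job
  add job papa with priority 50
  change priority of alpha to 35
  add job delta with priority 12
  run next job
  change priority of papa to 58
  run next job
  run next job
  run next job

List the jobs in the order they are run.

add echo (priority 5) → {echo:5}
add bravo (priority 37) → {echo:5, bravo:37}
add kilo (priority 20) → {echo:5, kilo:20, bravo:37}
update kilo to priority 29 → {echo:5, kilo:29, bravo:37}
run next job → echo; now {kilo:29, bravo:37}
run next job → kilo; now {bravo:37}
add alpha (priority 10) → {alpha:10, bravo:37}
update bravo to priority 2 → {bravo:2, alpha:10}
add mike (priority 7) → {bravo:2, mike:7, alpha:10}
add november (priority 27) → {bravo:2, mike:7, alpha:10, november:27}
run next job → bravo; now {mike:7, alpha:10, november:27}
update november to priority 8 → {mike:7, november:8, alpha:10}
run next job → mike; now {november:8, alpha:10}
add papa (priority 50) → {november:8, alpha:10, papa:50}
update alpha to priority 35 → {november:8, alpha:35, papa:50}
add delta (priority 12) → {november:8, delta:12, alpha:35, papa:50}
run next job → november; now {delta:12, alpha:35, papa:50}
update papa to priority 58 → {delta:12, alpha:35, papa:58}
run next job → delta; now {alpha:35, papa:58}
run next job → alpha; now {papa:58}
run next job → papa; now {}

echo, kilo, bravo, mike, november, delta, alpha, papa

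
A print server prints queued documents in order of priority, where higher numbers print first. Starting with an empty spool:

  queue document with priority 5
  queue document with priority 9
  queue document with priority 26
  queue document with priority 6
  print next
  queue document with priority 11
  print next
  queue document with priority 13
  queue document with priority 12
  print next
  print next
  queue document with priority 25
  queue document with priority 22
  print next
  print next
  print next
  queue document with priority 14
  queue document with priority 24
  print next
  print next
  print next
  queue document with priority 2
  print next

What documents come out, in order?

26 → 11 → 13 → 12 → 25 → 22 → 9 → 24 → 14 → 6 → 5

insert 5 → {5}
insert 9 → {9, 5}
insert 26 → {26, 9, 5}
insert 6 → {26, 9, 6, 5}
print next → 26; now {9, 6, 5}
insert 11 → {11, 9, 6, 5}
print next → 11; now {9, 6, 5}
insert 13 → {13, 9, 6, 5}
insert 12 → {13, 12, 9, 6, 5}
print next → 13; now {12, 9, 6, 5}
print next → 12; now {9, 6, 5}
insert 25 → {25, 9, 6, 5}
insert 22 → {25, 22, 9, 6, 5}
print next → 25; now {22, 9, 6, 5}
print next → 22; now {9, 6, 5}
print next → 9; now {6, 5}
insert 14 → {14, 6, 5}
insert 24 → {24, 14, 6, 5}
print next → 24; now {14, 6, 5}
print next → 14; now {6, 5}
print next → 6; now {5}
insert 2 → {5, 2}
print next → 5; now {2}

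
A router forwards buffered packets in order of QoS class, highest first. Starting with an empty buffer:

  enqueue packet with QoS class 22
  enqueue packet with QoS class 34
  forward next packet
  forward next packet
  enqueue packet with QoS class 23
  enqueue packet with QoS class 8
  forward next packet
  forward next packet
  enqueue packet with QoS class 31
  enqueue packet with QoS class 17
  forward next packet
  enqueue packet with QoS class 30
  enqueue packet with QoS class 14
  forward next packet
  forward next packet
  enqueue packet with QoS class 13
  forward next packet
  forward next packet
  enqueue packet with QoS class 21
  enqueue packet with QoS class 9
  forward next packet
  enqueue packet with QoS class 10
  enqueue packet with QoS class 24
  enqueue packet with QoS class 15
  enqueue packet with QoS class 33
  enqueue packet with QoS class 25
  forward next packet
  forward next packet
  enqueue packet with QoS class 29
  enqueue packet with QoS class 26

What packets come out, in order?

insert 22 → {22}
insert 34 → {34, 22}
forward next packet → 34; now {22}
forward next packet → 22; now {}
insert 23 → {23}
insert 8 → {23, 8}
forward next packet → 23; now {8}
forward next packet → 8; now {}
insert 31 → {31}
insert 17 → {31, 17}
forward next packet → 31; now {17}
insert 30 → {30, 17}
insert 14 → {30, 17, 14}
forward next packet → 30; now {17, 14}
forward next packet → 17; now {14}
insert 13 → {14, 13}
forward next packet → 14; now {13}
forward next packet → 13; now {}
insert 21 → {21}
insert 9 → {21, 9}
forward next packet → 21; now {9}
insert 10 → {10, 9}
insert 24 → {24, 10, 9}
insert 15 → {24, 15, 10, 9}
insert 33 → {33, 24, 15, 10, 9}
insert 25 → {33, 25, 24, 15, 10, 9}
forward next packet → 33; now {25, 24, 15, 10, 9}
forward next packet → 25; now {24, 15, 10, 9}
insert 29 → {29, 24, 15, 10, 9}
insert 26 → {29, 26, 24, 15, 10, 9}

34, 22, 23, 8, 31, 30, 17, 14, 13, 21, 33, 25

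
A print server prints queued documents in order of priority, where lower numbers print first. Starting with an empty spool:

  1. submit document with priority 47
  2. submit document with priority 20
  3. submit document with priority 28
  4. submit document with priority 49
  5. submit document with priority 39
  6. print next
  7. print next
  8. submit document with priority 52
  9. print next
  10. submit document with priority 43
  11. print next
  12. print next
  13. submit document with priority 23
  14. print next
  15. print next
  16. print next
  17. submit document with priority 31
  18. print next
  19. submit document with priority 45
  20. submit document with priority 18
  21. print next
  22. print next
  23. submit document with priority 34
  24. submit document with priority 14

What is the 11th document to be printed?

insert 47 → {47}
insert 20 → {20, 47}
insert 28 → {20, 28, 47}
insert 49 → {20, 28, 47, 49}
insert 39 → {20, 28, 39, 47, 49}
print next → 20; now {28, 39, 47, 49}
print next → 28; now {39, 47, 49}
insert 52 → {39, 47, 49, 52}
print next → 39; now {47, 49, 52}
insert 43 → {43, 47, 49, 52}
print next → 43; now {47, 49, 52}
print next → 47; now {49, 52}
insert 23 → {23, 49, 52}
print next → 23; now {49, 52}
print next → 49; now {52}
print next → 52; now {}
insert 31 → {31}
print next → 31; now {}
insert 45 → {45}
insert 18 → {18, 45}
print next → 18; now {45}
print next → 45; now {}
insert 34 → {34}
insert 14 → {14, 34}

45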